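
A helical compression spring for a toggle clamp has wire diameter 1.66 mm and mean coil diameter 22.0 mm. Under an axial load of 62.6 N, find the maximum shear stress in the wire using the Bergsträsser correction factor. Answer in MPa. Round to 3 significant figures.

843 MPa

Spring index C = D/d = 22.0/1.66 = 13.2530
K_B = (4C+2)/(4C−3) = 55.012/50.012 = 1.1000
τ₀ = 8FD/(πd³) = 8·62.6·22.0/(π·1.66³) = 11017.6/14.371 = 766.68 MPa
τ_max = K·τ₀ = 1.1000 × 766.68 = 843.33 MPa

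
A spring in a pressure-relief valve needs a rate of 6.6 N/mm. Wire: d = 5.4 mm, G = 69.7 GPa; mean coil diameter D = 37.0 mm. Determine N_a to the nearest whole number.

22

N_a = Gd⁴/(8D³k) = (69.7×10³ × 5.4⁴)/(8 × 37.0³ × 6.6)
    = 5.92663e+07 / 2.67448e+06 = 22.16 → 22 coils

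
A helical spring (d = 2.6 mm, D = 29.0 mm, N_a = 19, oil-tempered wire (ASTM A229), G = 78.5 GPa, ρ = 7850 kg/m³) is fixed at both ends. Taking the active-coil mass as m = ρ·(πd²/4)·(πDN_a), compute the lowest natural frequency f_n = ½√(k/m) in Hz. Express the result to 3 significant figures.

57.9 Hz

k = Gd⁴/(8D³N_a) = (78.5×10³)(2.6⁴)/(8·29.0³·19) = 0.96767 N/mm = 967.67 N/m
Wire length L = πDN_a = π·29.0·19 = 1731 mm
m = ρ·(πd²/4)·L = 7850 × 5.3093×10⁻⁶ m² × 1.731 m = 0.072145 kg
f_n = ½√(k/m) = 0.5·√(967.67/0.072145) = 0.5·√(13413) = 57.907 Hz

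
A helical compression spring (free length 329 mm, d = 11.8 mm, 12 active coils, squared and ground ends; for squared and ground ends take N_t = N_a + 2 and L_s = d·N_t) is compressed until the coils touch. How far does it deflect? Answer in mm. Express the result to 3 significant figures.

N_t = 14; L_s = 11.8·14 = 165.2 mm
δ_solid = L₀ − L_s = 329 − 165.2 = 163.8 mm

164 mm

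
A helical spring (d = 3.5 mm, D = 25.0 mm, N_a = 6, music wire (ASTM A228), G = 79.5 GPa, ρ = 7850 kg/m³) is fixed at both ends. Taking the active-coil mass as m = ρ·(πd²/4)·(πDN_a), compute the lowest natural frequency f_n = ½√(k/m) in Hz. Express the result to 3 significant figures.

334 Hz

k = Gd⁴/(8D³N_a) = (79.5×10³)(3.5⁴)/(8·25.0³·6) = 15.907 N/mm = 15907 N/m
Wire length L = πDN_a = π·25.0·6 = 471.24 mm
m = ρ·(πd²/4)·L = 7850 × 9.6211×10⁻⁶ m² × 0.47124 m = 0.035591 kg
f_n = ½√(k/m) = 0.5·√(15907/0.035591) = 0.5·√(4.4693e+05) = 334.26 Hz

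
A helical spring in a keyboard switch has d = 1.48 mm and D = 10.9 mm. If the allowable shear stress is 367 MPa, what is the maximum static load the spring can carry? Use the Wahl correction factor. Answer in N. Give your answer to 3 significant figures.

C = D/d = 10.9/1.48 = 7.3649
K_W = (4C−1)/(4C−4) + 0.615/C = 28.459/25.459 + 0.0835 = 1.2013
τ_max = K·8FD/(πd³) → F_max = τ_allow·πd³/(8DK)
F_max = 367·π·1.48³/(8·10.9·1.2013) = 3737.7/104.76 = 35.68 N

35.7 N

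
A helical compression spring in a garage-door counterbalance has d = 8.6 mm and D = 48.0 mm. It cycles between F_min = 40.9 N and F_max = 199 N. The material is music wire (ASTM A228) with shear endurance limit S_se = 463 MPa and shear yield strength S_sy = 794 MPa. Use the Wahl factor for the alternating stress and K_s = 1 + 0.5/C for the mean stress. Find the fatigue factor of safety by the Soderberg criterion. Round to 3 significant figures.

C = D/d = 48.0/8.6 = 5.5814; K_W = (4C−1)/(4C−4)+0.615/C = 1.2739; K_s = 1+0.5/C = 1.0896
F_a = (F_max−F_min)/2 = 79.05 N; F_m = (F_max+F_min)/2 = 119.95 N
τ_a = K_W·8F_aD/(πd³) = 1.2739 × 15.191 = 19.352 MPa
τ_m = K_s·8F_mD/(πd³) = 1.0896 × 23.051 = 25.116 MPa
Soderberg: 1/n_f = τ_a/S_se + τ_m/S_sy = 19.352/463 + 25.116/794 = 0.04180 + 0.03163 = 0.073428
n_f = 1/0.073428 = 13.62

13.6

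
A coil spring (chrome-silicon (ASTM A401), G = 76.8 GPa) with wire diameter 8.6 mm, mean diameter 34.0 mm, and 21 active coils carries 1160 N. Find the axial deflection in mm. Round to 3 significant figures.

k = Gd⁴/(8D³N_a) = (76.8×10³)(8.6⁴)/(8·34.0³·21) = 63.622 N/mm
δ = F/k = 1160 / 63.622 = 18.233 mm

18.2 mm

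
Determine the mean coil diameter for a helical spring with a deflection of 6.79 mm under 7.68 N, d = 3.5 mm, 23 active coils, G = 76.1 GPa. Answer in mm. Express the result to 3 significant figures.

Required rate k = F/δ = 7.68/6.79 = 1.1311 N/mm
D = (Gd⁴/(8N_a·k))^(1/3) = (76.1×10³·3.5⁴/(8·23·1.1311))^(1/3)
  = (54871.6)^(1/3) = 37.9999 mm

38.0 mm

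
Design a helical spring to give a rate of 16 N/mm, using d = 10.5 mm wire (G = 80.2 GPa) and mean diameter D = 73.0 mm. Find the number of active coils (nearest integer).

N_a = Gd⁴/(8D³k) = (80.2×10³ × 10.5⁴)/(8 × 73.0³ × 16)
    = 9.74836e+08 / 4.97942e+07 = 19.58 → 20 coils

20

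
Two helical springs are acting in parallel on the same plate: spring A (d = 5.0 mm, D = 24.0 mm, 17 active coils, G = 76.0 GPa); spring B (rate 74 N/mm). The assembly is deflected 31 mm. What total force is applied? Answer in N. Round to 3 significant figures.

3080 N

k_A = Gd⁴/(8D³N_a) = (76.0×10³)(5.0⁴)/(8·24.0³·17) = 25.265 N/mm
Parallel: k_eq = 25.265 + 74 = 99.265 N/mm
F = k_eq·δ = 99.265·31 = 3077.2 N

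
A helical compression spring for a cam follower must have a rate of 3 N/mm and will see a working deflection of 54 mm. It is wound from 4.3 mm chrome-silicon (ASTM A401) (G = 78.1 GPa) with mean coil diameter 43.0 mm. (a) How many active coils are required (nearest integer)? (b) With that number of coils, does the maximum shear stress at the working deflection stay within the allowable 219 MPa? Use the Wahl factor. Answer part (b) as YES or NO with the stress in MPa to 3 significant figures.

N_a = Gd⁴/(8D³k) = (78.1×10³)(4.3⁴)/(8·43.0³·3) = 13.99 → N_a = 14
Actual rate k = Gd⁴/(8D³·14) = 2.9985 N/mm
Working load F = kδ = 2.9985·54 = 161.92 N
C = 43.0/4.3 = 10.0000; K_W = (4C−1)/(4C−4)+0.615/C = 1.1448
τ_max = K_W·8FD/(πd³) = 1.1448·223 = 255.29 MPa
τ_max > 219 MPa → exceeds allowable

(a) 14 coils; (b) NO, τ_max = 255 MPa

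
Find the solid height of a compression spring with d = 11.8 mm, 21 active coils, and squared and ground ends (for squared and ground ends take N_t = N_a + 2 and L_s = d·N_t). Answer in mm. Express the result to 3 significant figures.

squared and ground ends: N_t = N_a + 2 = 21 + 2 = 23
L_s = d·N_t = 11.8 × 23 = 271.4 mm

271 mm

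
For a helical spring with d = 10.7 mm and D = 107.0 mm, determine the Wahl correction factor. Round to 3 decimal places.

1.145

C = D/d = 107.0/10.7 = 10.0000
K_W = (4C−1)/(4C−4) + 0.615/C = 39.000/36.000 + 0.0615 = 1.1448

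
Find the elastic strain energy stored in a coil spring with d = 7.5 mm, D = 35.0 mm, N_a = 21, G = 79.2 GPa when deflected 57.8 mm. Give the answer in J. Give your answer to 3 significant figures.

k = Gd⁴/(8D³N_a) = (79.2×10³)(7.5⁴)/(8·35.0³·21) = 34.79 N/mm
U = ½kδ² = 0.5 × 34.79 × 57.8² = 58114 N·mm = 58.114 J

58.1 J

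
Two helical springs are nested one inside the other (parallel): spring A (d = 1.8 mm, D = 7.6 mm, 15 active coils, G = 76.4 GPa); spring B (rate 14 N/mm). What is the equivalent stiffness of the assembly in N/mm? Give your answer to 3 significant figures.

29.2 N/mm

k_A = Gd⁴/(8D³N_a) = (76.4×10³)(1.8⁴)/(8·7.6³·15) = 15.225 N/mm
Parallel: k_eq = 15.225 + 14 = 29.225 N/mm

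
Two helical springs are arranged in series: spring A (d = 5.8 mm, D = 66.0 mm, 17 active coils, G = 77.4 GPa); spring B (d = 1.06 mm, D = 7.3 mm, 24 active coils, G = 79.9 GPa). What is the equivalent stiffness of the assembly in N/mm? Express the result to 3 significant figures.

0.843 N/mm

k_A = Gd⁴/(8D³N_a) = (77.4×10³)(5.8⁴)/(8·66.0³·17) = 2.2402 N/mm
k_B = Gd⁴/(8D³N_a) = (79.9×10³)(1.06⁴)/(8·7.3³·24) = 1.3505 N/mm
Series: 1/k_eq = 1/2.2402 + 1/1.3505 = 1.1868; k_eq = 0.84257 N/mm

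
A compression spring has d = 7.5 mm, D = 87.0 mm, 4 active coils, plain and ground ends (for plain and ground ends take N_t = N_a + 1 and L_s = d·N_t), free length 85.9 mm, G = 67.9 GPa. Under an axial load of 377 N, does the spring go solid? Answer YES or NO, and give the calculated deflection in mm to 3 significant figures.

k = Gd⁴/(8D³N_a) = (67.9×10³)(7.5⁴)/(8·87.0³·4) = 10.195 N/mm
N_t = 5; L_s = 7.5·5 = 37.5 mm; δ_solid = L₀ − L_s = 85.9 − 37.5 = 48.4 mm
δ = F/k = 377/10.195 = 36.977 mm
δ < δ_solid → spring does not go solid

NO, δ = 37.0 mm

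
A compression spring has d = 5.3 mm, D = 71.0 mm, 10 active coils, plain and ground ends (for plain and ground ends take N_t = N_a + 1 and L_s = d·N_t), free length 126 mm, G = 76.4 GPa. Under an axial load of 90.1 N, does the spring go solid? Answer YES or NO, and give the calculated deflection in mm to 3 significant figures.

k = Gd⁴/(8D³N_a) = (76.4×10³)(5.3⁴)/(8·71.0³·10) = 2.1054 N/mm
N_t = 11; L_s = 5.3·11 = 58.3 mm; δ_solid = L₀ − L_s = 126 − 58.3 = 67.7 mm
δ = F/k = 90.1/2.1054 = 42.795 mm
δ < δ_solid → spring does not go solid

NO, δ = 42.8 mm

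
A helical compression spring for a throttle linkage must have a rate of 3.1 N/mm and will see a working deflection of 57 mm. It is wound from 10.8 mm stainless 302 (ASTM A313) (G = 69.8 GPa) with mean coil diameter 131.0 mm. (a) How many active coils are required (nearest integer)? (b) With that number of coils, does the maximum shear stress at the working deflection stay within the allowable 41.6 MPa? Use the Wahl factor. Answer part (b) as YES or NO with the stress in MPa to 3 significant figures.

(a) 17 coils; (b) NO, τ_max = 52.4 MPa

N_a = Gd⁴/(8D³k) = (69.8×10³)(10.8⁴)/(8·131.0³·3.1) = 17.03 → N_a = 17
Actual rate k = Gd⁴/(8D³·17) = 3.106 N/mm
Working load F = kδ = 3.106·57 = 177.04 N
C = 131.0/10.8 = 12.1296; K_W = (4C−1)/(4C−4)+0.615/C = 1.1181
τ_max = K_W·8FD/(πd³) = 1.1181·46.883 = 52.419 MPa
τ_max > 41.6 MPa → exceeds allowable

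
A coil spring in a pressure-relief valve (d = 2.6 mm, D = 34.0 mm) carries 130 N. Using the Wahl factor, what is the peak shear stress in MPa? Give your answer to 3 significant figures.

710 MPa

Spring index C = D/d = 34.0/2.6 = 13.0769
K_W = (4C−1)/(4C−4) + 0.615/C = 51.308/48.308 + 0.0470 = 1.1091
τ₀ = 8FD/(πd³) = 8·130·34.0/(π·2.6³) = 35360/55.217 = 640.39 MPa
τ_max = K·τ₀ = 1.1091 × 640.39 = 710.27 MPa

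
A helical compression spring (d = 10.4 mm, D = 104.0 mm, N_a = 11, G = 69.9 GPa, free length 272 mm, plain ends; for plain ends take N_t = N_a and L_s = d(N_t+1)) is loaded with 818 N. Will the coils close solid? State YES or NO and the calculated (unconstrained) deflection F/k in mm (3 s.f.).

NO, δ = 99.0 mm

k = Gd⁴/(8D³N_a) = (69.9×10³)(10.4⁴)/(8·104.0³·11) = 8.2609 N/mm
N_t = 11; L_s = 10.4·12 = 124.8 mm; δ_solid = L₀ − L_s = 272 − 124.8 = 147.2 mm
δ = F/k = 818/8.2609 = 99.021 mm
δ < δ_solid → spring does not go solid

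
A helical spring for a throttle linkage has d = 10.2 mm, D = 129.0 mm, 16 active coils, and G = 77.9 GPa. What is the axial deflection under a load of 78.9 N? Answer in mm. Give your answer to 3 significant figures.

25.7 mm

k = Gd⁴/(8D³N_a) = (77.9×10³)(10.2⁴)/(8·129.0³·16) = 3.0687 N/mm
δ = F/k = 78.9 / 3.0687 = 25.711 mm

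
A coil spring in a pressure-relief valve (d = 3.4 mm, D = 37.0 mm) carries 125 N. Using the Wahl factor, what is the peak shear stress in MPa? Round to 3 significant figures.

Spring index C = D/d = 37.0/3.4 = 10.8824
K_W = (4C−1)/(4C−4) + 0.615/C = 42.529/39.529 + 0.0565 = 1.1324
τ₀ = 8FD/(πd³) = 8·125·37.0/(π·3.4³) = 37000/123.48 = 299.65 MPa
τ_max = K·τ₀ = 1.1324 × 299.65 = 339.33 MPa

339 MPa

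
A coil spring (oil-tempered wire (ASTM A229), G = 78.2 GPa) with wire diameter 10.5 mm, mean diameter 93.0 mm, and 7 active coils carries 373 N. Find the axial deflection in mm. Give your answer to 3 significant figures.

k = Gd⁴/(8D³N_a) = (78.2×10³)(10.5⁴)/(8·93.0³·7) = 21.102 N/mm
δ = F/k = 373 / 21.102 = 17.676 mm

17.7 mm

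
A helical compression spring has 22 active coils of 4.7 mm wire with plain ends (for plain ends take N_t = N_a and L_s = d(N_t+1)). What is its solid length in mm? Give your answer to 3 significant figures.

plain ends: N_t = N_a = 22
L_s = d·(N_t+1) = 4.7 × 23 = 108.1 mm

108 mm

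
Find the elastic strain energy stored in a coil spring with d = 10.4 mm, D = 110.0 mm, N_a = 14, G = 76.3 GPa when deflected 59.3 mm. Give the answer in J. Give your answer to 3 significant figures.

k = Gd⁴/(8D³N_a) = (76.3×10³)(10.4⁴)/(8·110.0³·14) = 5.9877 N/mm
U = ½kδ² = 0.5 × 5.9877 × 59.3² = 10528 N·mm = 10.528 J

10.5 J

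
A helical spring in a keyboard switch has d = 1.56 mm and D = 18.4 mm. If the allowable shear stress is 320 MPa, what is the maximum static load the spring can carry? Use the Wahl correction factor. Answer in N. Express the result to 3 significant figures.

C = D/d = 18.4/1.56 = 11.7949
K_W = (4C−1)/(4C−4) + 0.615/C = 46.179/43.179 + 0.0521 = 1.1216
τ_max = K·8FD/(πd³) → F_max = τ_allow·πd³/(8DK)
F_max = 320·π·1.56³/(8·18.4·1.1216) = 3816.6/165.1 = 23.116 N

23.1 N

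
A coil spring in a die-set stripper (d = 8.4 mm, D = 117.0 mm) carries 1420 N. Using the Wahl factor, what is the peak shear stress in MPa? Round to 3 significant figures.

Spring index C = D/d = 117.0/8.4 = 13.9286
K_W = (4C−1)/(4C−4) + 0.615/C = 54.714/51.714 + 0.0442 = 1.1022
τ₀ = 8FD/(πd³) = 8·1420·117.0/(π·8.4³) = 1.32912e+06/1862 = 713.8 MPa
τ_max = K·τ₀ = 1.1022 × 713.8 = 786.73 MPa

787 MPa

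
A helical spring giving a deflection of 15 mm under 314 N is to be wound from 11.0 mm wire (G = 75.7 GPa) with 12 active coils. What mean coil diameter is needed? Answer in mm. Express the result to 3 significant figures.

Required rate k = F/δ = 314/15 = 20.933 N/mm
D = (Gd⁴/(8N_a·k))^(1/3) = (75.7×10³·11.0⁴/(8·12·20.933))^(1/3)
  = (551515)^(1/3) = 82.0073 mm

82.0 mm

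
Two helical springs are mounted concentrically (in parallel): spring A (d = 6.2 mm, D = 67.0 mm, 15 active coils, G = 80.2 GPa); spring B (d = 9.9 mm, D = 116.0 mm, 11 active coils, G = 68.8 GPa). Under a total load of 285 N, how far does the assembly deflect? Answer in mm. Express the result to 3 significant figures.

k_A = Gd⁴/(8D³N_a) = (80.2×10³)(6.2⁴)/(8·67.0³·15) = 3.2835 N/mm
k_B = Gd⁴/(8D³N_a) = (68.8×10³)(9.9⁴)/(8·116.0³·11) = 4.8114 N/mm
Parallel: k_eq = 3.2835 + 4.8114 = 8.0949 N/mm
δ = F/k_eq = 285/8.0949 = 35.207 mm

35.2 mm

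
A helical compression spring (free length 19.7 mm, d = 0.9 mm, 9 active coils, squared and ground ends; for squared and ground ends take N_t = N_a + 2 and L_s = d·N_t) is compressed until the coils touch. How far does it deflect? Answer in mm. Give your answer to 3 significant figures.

9.80 mm

N_t = 11; L_s = 0.9·11 = 9.9 mm
δ_solid = L₀ − L_s = 19.7 − 9.9 = 9.8 mm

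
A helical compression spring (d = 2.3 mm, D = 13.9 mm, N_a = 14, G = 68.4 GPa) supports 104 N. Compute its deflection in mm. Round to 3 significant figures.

k = Gd⁴/(8D³N_a) = (68.4×10³)(2.3⁴)/(8·13.9³·14) = 6.3636 N/mm
δ = F/k = 104 / 6.3636 = 16.343 mm

16.3 mm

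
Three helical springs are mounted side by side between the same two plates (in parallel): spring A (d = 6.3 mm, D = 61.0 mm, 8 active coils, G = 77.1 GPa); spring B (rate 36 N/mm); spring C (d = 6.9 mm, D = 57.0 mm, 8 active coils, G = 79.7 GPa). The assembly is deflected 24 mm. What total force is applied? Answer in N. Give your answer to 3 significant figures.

1430 N

k_A = Gd⁴/(8D³N_a) = (77.1×10³)(6.3⁴)/(8·61.0³·8) = 8.3608 N/mm
k_C = Gd⁴/(8D³N_a) = (79.7×10³)(6.9⁴)/(8·57.0³·8) = 15.242 N/mm
Parallel: k_eq = 8.3608 + 36 + 15.242 = 59.603 N/mm
F = k_eq·δ = 59.603·24 = 1430.5 N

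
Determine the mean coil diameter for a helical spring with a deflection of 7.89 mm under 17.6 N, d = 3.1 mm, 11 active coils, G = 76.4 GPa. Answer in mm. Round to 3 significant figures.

Required rate k = F/δ = 17.6/7.89 = 2.2307 N/mm
D = (Gd⁴/(8N_a·k))^(1/3) = (76.4×10³·3.1⁴/(8·11·2.2307))^(1/3)
  = (35943.6)^(1/3) = 33.0020 mm

33.0 mm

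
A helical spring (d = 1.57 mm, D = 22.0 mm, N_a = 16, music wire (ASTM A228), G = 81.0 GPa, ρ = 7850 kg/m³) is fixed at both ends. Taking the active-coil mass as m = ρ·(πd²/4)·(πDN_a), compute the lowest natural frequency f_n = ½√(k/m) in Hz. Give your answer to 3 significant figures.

k = Gd⁴/(8D³N_a) = (81.0×10³)(1.57⁴)/(8·22.0³·16) = 0.36108 N/mm = 361.08 N/m
Wire length L = πDN_a = π·22.0·16 = 1105.8 mm
m = ρ·(πd²/4)·L = 7850 × 1.9359×10⁻⁶ m² × 1.1058 m = 0.016805 kg
f_n = ½√(k/m) = 0.5·√(361.08/0.016805) = 0.5·√(21486) = 73.29 Hz

73.3 Hz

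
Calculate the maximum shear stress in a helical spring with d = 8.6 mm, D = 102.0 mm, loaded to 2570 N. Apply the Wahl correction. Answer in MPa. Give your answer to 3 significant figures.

1180 MPa

Spring index C = D/d = 102.0/8.6 = 11.8605
K_W = (4C−1)/(4C−4) + 0.615/C = 46.442/43.442 + 0.0519 = 1.1209
τ₀ = 8FD/(πd³) = 8·2570·102.0/(π·8.6³) = 2.09712e+06/1998.2 = 1049.5 MPa
τ_max = K·τ₀ = 1.1209 × 1049.5 = 1176.4 MPa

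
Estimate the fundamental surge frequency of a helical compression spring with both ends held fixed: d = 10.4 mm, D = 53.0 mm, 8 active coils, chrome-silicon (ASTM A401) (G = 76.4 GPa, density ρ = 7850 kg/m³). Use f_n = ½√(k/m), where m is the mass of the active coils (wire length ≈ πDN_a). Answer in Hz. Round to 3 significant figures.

162 Hz

k = Gd⁴/(8D³N_a) = (76.4×10³)(10.4⁴)/(8·53.0³·8) = 93.804 N/mm = 93804 N/m
Wire length L = πDN_a = π·53.0·8 = 1332 mm
m = ρ·(πd²/4)·L = 7850 × 84.949×10⁻⁶ m² × 1.332 m = 0.88826 kg
f_n = ½√(k/m) = 0.5·√(93804/0.88826) = 0.5·√(1.056e+05) = 162.48 Hz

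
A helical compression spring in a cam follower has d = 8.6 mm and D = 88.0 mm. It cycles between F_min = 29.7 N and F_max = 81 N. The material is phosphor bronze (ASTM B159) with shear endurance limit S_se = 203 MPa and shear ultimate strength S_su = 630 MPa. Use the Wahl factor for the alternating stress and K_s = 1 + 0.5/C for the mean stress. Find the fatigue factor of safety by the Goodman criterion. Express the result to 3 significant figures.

12.0

C = D/d = 88.0/8.6 = 10.2326; K_W = (4C−1)/(4C−4)+0.615/C = 1.1413; K_s = 1+0.5/C = 1.0489
F_a = (F_max−F_min)/2 = 25.65 N; F_m = (F_max+F_min)/2 = 55.35 N
τ_a = K_W·8F_aD/(πd³) = 1.1413 × 9.0368 = 10.314 MPa
τ_m = K_s·8F_mD/(πd³) = 1.0489 × 19.5 = 20.453 MPa
Goodman: 1/n_f = τ_a/S_se + τ_m/S_su = 10.314/203 + 20.453/630 = 0.05081 + 0.03247 = 0.083274
n_f = 1/0.083274 = 12.01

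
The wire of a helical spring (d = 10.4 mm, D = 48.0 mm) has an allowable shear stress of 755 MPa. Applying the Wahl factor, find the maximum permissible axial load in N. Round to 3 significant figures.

5180 N

C = D/d = 48.0/10.4 = 4.6154
K_W = (4C−1)/(4C−4) + 0.615/C = 17.462/14.462 + 0.1333 = 1.3407
τ_max = K·8FD/(πd³) → F_max = τ_allow·πd³/(8DK)
F_max = 755·π·10.4³/(8·48.0·1.3407) = 2.6681e+06/514.83 = 5182.4 N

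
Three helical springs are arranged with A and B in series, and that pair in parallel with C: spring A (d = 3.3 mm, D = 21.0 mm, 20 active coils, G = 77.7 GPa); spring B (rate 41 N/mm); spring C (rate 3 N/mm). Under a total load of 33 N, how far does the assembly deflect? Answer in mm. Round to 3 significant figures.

k_A = Gd⁴/(8D³N_a) = (77.7×10³)(3.3⁴)/(8·21.0³·20) = 6.2187 N/mm
Springs A,B series: k_AB = 1/(1/6.2187+1/41) = 5.3997 N/mm; parallel with C: k_eq = 5.3997+3 = 8.3997 N/mm
δ = F/k_eq = 33/8.3997 = 3.9287 mm

3.93 mm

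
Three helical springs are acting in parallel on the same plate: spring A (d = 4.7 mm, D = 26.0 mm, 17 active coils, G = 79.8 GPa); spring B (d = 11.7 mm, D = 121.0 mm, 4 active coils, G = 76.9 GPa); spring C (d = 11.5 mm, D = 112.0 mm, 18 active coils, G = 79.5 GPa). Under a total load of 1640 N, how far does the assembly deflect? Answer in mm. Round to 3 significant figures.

k_A = Gd⁴/(8D³N_a) = (79.8×10³)(4.7⁴)/(8·26.0³·17) = 16.291 N/mm
k_B = Gd⁴/(8D³N_a) = (76.9×10³)(11.7⁴)/(8·121.0³·4) = 25.419 N/mm
k_C = Gd⁴/(8D³N_a) = (79.5×10³)(11.5⁴)/(8·112.0³·18) = 6.8729 N/mm
Parallel: k_eq = 16.291 + 25.419 + 6.8729 = 48.583 N/mm
δ = F/k_eq = 1640/48.583 = 33.757 mm

33.8 mm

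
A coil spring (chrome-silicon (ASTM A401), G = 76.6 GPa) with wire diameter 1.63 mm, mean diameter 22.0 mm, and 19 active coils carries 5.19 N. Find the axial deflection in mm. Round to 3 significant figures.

15.5 mm

k = Gd⁴/(8D³N_a) = (76.6×10³)(1.63⁴)/(8·22.0³·19) = 0.33409 N/mm
δ = F/k = 5.19 / 0.33409 = 15.535 mm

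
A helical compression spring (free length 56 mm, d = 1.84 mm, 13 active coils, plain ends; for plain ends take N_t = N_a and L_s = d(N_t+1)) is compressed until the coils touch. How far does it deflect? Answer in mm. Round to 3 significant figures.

30.2 mm

N_t = 13; L_s = 1.84·14 = 25.76 mm
δ_solid = L₀ − L_s = 56 − 25.76 = 30.24 mm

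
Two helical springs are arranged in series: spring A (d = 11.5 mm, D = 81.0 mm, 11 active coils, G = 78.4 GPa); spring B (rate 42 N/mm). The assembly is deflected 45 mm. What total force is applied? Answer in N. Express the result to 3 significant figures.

k_A = Gd⁴/(8D³N_a) = (78.4×10³)(11.5⁴)/(8·81.0³·11) = 29.32 N/mm
Series: 1/k_eq = 1/29.32 + 1/42 = 0.057915; k_eq = 17.267 N/mm
F = k_eq·δ = 17.267·45 = 776.99 N

777 N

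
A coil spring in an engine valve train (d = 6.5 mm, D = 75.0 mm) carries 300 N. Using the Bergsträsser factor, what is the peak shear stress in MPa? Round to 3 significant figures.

Spring index C = D/d = 75.0/6.5 = 11.5385
K_B = (4C+2)/(4C−3) = 48.154/43.154 = 1.1159
τ₀ = 8FD/(πd³) = 8·300·75.0/(π·6.5³) = 180000/862.76 = 208.63 MPa
τ_max = K·τ₀ = 1.1159 × 208.63 = 232.81 MPa

233 MPa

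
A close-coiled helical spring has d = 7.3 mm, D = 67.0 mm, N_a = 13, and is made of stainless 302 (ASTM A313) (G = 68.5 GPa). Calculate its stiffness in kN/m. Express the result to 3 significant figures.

k = Gd⁴/(8D³N_a) = (68.5×10³ × 7.3⁴) / (8 × 67.0³ × 13)
  = 1.94528e+08 / 3.12794e+07 = 6.2191 N/mm

6.22 kN/m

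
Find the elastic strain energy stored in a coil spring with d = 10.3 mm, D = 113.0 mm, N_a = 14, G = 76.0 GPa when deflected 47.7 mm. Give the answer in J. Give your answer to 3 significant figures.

6.02 J

k = Gd⁴/(8D³N_a) = (76.0×10³)(10.3⁴)/(8·113.0³·14) = 5.2931 N/mm
U = ½kδ² = 0.5 × 5.2931 × 47.7² = 6021.7 N·mm = 6.0217 J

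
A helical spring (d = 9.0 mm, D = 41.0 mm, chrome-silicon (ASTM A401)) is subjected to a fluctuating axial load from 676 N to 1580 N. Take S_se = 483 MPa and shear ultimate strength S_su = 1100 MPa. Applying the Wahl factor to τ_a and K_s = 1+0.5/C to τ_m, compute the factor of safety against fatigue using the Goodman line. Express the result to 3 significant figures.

C = D/d = 41.0/9.0 = 4.5556; K_W = (4C−1)/(4C−4)+0.615/C = 1.3459; K_s = 1+0.5/C = 1.1098
F_a = (F_max−F_min)/2 = 452 N; F_m = (F_max+F_min)/2 = 1128 N
τ_a = K_W·8F_aD/(πd³) = 1.3459 × 64.734 = 87.128 MPa
τ_m = K_s·8F_mD/(πd³) = 1.1098 × 161.55 = 179.28 MPa
Goodman: 1/n_f = τ_a/S_se + τ_m/S_su = 87.128/483 + 179.28/1100 = 0.18039 + 0.16298 = 0.34337
n_f = 1/0.34337 = 2.912

2.91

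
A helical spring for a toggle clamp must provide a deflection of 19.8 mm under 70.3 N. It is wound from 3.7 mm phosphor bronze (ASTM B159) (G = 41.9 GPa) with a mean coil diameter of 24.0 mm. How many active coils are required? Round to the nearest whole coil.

Required rate k = F/δ = 70.3/19.8 = 3.5505 N/mm
N_a = Gd⁴/(8D³k) = (41.9×10³ × 3.7⁴)/(8 × 24.0³ × 3.5505)
    = 7.85273e+06 / 392657 = 20 → 20 coils

20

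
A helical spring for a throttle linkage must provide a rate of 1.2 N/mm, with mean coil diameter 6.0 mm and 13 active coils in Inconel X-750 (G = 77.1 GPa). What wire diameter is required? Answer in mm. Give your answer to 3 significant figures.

d = (8D³N_a·k / G)^(1/4) = (8·6.0³·13·1.2 / (77.1×10³))^0.25
  = (0.34963)^0.25 = 0.7690 mm

0.769 mm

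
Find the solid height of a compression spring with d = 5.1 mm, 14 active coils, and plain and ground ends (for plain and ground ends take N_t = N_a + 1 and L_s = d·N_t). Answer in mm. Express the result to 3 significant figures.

76.5 mm

plain and ground ends: N_t = N_a + 1 = 14 + 1 = 15
L_s = d·N_t = 5.1 × 15 = 76.5 mm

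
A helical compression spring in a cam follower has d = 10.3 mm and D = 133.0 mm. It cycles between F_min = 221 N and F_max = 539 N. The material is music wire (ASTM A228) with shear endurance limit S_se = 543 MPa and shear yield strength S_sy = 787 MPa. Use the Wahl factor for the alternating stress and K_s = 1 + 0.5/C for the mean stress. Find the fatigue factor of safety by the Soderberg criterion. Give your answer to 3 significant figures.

C = D/d = 133.0/10.3 = 12.9126; K_W = (4C−1)/(4C−4)+0.615/C = 1.1106; K_s = 1+0.5/C = 1.0387
F_a = (F_max−F_min)/2 = 159 N; F_m = (F_max+F_min)/2 = 380 N
τ_a = K_W·8F_aD/(πd³) = 1.1106 × 49.281 = 54.731 MPa
τ_m = K_s·8F_mD/(πd³) = 1.0387 × 117.78 = 122.34 MPa
Soderberg: 1/n_f = τ_a/S_se + τ_m/S_sy = 54.731/543 + 122.34/787 = 0.10079 + 0.15545 = 0.25624
n_f = 1/0.25624 = 3.903

3.90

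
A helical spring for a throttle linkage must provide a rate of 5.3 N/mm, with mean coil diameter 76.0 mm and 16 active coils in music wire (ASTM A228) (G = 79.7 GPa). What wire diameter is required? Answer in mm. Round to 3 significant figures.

d = (8D³N_a·k / G)^(1/4) = (8·76.0³·16·5.3 / (79.7×10³))^0.25
  = (3736.5)^0.25 = 7.8184 mm

7.82 mm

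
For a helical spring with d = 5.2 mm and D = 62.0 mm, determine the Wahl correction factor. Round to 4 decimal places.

C = D/d = 62.0/5.2 = 11.9231
K_W = (4C−1)/(4C−4) + 0.615/C = 46.692/43.692 + 0.0516 = 1.1202

1.1202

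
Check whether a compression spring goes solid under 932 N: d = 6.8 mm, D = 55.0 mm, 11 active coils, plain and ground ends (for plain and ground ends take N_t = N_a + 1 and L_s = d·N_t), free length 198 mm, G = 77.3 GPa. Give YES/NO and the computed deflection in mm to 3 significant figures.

k = Gd⁴/(8D³N_a) = (77.3×10³)(6.8⁴)/(8·55.0³·11) = 11.289 N/mm
N_t = 12; L_s = 6.8·12 = 81.6 mm; δ_solid = L₀ − L_s = 198 − 81.6 = 116.4 mm
δ = F/k = 932/11.289 = 82.56 mm
δ < δ_solid → spring does not go solid

NO, δ = 82.6 mm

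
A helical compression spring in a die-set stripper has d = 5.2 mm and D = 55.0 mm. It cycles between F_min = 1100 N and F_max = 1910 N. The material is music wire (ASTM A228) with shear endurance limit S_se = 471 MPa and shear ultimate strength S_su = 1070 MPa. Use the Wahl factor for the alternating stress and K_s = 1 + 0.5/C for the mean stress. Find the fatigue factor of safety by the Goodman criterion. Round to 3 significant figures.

0.410

C = D/d = 55.0/5.2 = 10.5769; K_W = (4C−1)/(4C−4)+0.615/C = 1.1365; K_s = 1+0.5/C = 1.0473
F_a = (F_max−F_min)/2 = 405 N; F_m = (F_max+F_min)/2 = 1505 N
τ_a = K_W·8F_aD/(πd³) = 1.1365 × 403.41 = 458.46 MPa
τ_m = K_s·8F_mD/(πd³) = 1.0473 × 1499.1 = 1570 MPa
Goodman: 1/n_f = τ_a/S_se + τ_m/S_su = 458.46/471 + 1570/1070 = 0.97338 + 1.46725 = 2.4406
n_f = 1/2.4406 = 0.4097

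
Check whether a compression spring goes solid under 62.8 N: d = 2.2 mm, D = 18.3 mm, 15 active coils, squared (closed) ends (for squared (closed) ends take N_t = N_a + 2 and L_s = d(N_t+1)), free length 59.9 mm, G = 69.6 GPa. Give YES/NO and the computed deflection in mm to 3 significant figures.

YES, δ = 28.3 mm

k = Gd⁴/(8D³N_a) = (69.6×10³)(2.2⁴)/(8·18.3³·15) = 2.217 N/mm
N_t = 17; L_s = 2.2·18 = 39.6 mm; δ_solid = L₀ − L_s = 59.9 − 39.6 = 20.3 mm
δ = F/k = 62.8/2.217 = 28.327 mm
δ ≥ δ_solid → spring goes solid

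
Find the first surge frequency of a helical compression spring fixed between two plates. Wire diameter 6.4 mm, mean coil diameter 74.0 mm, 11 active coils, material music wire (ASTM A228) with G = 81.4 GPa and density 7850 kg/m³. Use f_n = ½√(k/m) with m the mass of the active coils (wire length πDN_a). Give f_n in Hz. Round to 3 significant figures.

k = Gd⁴/(8D³N_a) = (81.4×10³)(6.4⁴)/(8·74.0³·11) = 3.8297 N/mm = 3829.7 N/m
Wire length L = πDN_a = π·74.0·11 = 2557.3 mm
m = ρ·(πd²/4)·L = 7850 × 32.17×10⁻⁶ m² × 2.5573 m = 0.64579 kg
f_n = ½√(k/m) = 0.5·√(3829.7/0.64579) = 0.5·√(5930.2) = 38.504 Hz

38.5 Hz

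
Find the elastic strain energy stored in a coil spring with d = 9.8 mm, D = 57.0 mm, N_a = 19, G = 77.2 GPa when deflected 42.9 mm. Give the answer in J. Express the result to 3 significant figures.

k = Gd⁴/(8D³N_a) = (77.2×10³)(9.8⁴)/(8·57.0³·19) = 25.296 N/mm
U = ½kδ² = 0.5 × 25.296 × 42.9² = 23278 N·mm = 23.278 J

23.3 J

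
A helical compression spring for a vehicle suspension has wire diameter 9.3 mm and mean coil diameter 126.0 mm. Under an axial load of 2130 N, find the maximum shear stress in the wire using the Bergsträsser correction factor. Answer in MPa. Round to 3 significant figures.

933 MPa

Spring index C = D/d = 126.0/9.3 = 13.5484
K_B = (4C+2)/(4C−3) = 56.194/51.194 = 1.0977
τ₀ = 8FD/(πd³) = 8·2130·126.0/(π·9.3³) = 2.14704e+06/2527 = 849.65 MPa
τ_max = K·τ₀ = 1.0977 × 849.65 = 932.64 MPa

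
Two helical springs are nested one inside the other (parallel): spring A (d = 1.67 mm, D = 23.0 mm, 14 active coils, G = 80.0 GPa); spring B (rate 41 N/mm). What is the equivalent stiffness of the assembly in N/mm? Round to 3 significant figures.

41.5 N/mm

k_A = Gd⁴/(8D³N_a) = (80.0×10³)(1.67⁴)/(8·23.0³·14) = 0.45662 N/mm
Parallel: k_eq = 0.45662 + 41 = 41.457 N/mm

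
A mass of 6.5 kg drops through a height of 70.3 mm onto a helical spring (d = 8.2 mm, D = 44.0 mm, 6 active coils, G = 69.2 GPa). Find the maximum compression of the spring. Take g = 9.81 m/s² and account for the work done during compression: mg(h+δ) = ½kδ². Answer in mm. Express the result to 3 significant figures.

11.7 mm

k = Gd⁴/(8D³N_a) = (69.2×10³)(8.2⁴)/(8·44.0³·6) = 76.518 N/mm
W = mg = 6.5 × 9.81 = 63.765 N
½kδ² − Wδ − Wh = 0 → δ = (W + √(W² + 2kWh))/k
δ = (63.765 + √(4066 + 686009))/76.518 = (63.765 + 830.71)/76.518 = 11.69 mm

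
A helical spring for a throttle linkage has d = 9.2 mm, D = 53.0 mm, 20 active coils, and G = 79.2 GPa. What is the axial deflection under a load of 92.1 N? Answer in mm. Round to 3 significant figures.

k = Gd⁴/(8D³N_a) = (79.2×10³)(9.2⁴)/(8·53.0³·20) = 23.819 N/mm
δ = F/k = 92.1 / 23.819 = 3.8666 mm

3.87 mm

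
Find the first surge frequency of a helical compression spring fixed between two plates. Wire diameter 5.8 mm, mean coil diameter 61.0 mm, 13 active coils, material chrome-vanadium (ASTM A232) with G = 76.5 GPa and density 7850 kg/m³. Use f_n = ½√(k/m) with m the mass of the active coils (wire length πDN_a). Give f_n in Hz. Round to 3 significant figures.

k = Gd⁴/(8D³N_a) = (76.5×10³)(5.8⁴)/(8·61.0³·13) = 3.6673 N/mm = 3667.3 N/m
Wire length L = πDN_a = π·61.0·13 = 2491.3 mm
m = ρ·(πd²/4)·L = 7850 × 26.421×10⁻⁶ m² × 2.4913 m = 0.5167 kg
f_n = ½√(k/m) = 0.5·√(3667.3/0.5167) = 0.5·√(7097.6) = 42.124 Hz

42.1 Hz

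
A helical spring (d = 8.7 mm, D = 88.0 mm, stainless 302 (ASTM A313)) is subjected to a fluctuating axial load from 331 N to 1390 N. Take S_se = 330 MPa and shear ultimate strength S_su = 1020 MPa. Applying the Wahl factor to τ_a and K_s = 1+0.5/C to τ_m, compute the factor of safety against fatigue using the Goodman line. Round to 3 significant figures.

C = D/d = 88.0/8.7 = 10.1149; K_W = (4C−1)/(4C−4)+0.615/C = 1.1431; K_s = 1+0.5/C = 1.0494
F_a = (F_max−F_min)/2 = 529.5 N; F_m = (F_max+F_min)/2 = 860.5 N
τ_a = K_W·8F_aD/(πd³) = 1.1431 × 180.19 = 205.97 MPa
τ_m = K_s·8F_mD/(πd³) = 1.0494 × 292.83 = 307.31 MPa
Goodman: 1/n_f = τ_a/S_se + τ_m/S_su = 205.97/330 + 307.31/1020 = 0.62416 + 0.30128 = 0.92544
n_f = 1/0.92544 = 1.081

1.08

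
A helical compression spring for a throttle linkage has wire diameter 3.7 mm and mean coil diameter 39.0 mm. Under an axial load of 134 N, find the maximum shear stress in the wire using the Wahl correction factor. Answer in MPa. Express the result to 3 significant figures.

Spring index C = D/d = 39.0/3.7 = 10.5405
K_W = (4C−1)/(4C−4) + 0.615/C = 41.162/38.162 + 0.0583 = 1.1370
τ₀ = 8FD/(πd³) = 8·134·39.0/(π·3.7³) = 41808/159.13 = 262.73 MPa
τ_max = K·τ₀ = 1.1370 × 262.73 = 298.71 MPa

299 MPa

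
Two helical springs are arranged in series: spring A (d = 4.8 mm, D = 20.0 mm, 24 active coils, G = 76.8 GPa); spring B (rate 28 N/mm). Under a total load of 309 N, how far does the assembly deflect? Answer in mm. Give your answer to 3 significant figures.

k_A = Gd⁴/(8D³N_a) = (76.8×10³)(4.8⁴)/(8·20.0³·24) = 26.542 N/mm
Series: 1/k_eq = 1/26.542 + 1/28 = 0.07339; k_eq = 13.626 N/mm
δ = F/k_eq = 309/13.626 = 22.678 mm

22.7 mm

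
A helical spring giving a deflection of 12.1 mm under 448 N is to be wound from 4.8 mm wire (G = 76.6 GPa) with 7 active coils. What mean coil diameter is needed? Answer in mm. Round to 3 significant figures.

27.0 mm

Required rate k = F/δ = 448/12.1 = 37.025 N/mm
D = (Gd⁴/(8N_a·k))^(1/3) = (76.6×10³·4.8⁴/(8·7·37.025))^(1/3)
  = (19611.6)^(1/3) = 26.9673 mm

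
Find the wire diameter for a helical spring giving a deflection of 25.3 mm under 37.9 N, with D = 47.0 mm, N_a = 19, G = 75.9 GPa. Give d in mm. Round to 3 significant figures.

4.20 mm

Required rate k = F/δ = 37.9/25.3 = 1.498 N/mm
d = (8D³N_a·k / G)^(1/4) = (8·47.0³·19·1.498 / (75.9×10³))^0.25
  = (311.47)^0.25 = 4.2010 mm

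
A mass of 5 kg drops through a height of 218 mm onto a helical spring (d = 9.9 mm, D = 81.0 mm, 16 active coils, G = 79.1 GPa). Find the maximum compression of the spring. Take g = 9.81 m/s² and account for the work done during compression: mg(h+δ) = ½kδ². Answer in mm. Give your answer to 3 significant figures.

k = Gd⁴/(8D³N_a) = (79.1×10³)(9.9⁴)/(8·81.0³·16) = 11.17 N/mm
W = mg = 5 × 9.81 = 49.05 N
½kδ² − Wδ − Wh = 0 → δ = (W + √(W² + 2kWh))/k
δ = (49.05 + √(2405.9 + 238879))/11.17 = (49.05 + 491.21)/11.17 = 48.367 mm

48.4 mm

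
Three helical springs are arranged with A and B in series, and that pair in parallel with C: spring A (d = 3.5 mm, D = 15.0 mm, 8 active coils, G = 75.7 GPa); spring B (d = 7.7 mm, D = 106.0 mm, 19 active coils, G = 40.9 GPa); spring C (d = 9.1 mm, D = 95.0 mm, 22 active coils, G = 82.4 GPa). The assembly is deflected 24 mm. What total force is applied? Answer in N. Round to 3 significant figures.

109 N

k_A = Gd⁴/(8D³N_a) = (75.7×10³)(3.5⁴)/(8·15.0³·8) = 52.591 N/mm
k_B = Gd⁴/(8D³N_a) = (40.9×10³)(7.7⁴)/(8·106.0³·19) = 0.79419 N/mm
k_C = Gd⁴/(8D³N_a) = (82.4×10³)(9.1⁴)/(8·95.0³·22) = 3.7446 N/mm
Springs A,B series: k_AB = 1/(1/52.591+1/0.79419) = 0.78238 N/mm; parallel with C: k_eq = 0.78238+3.7446 = 4.527 N/mm
F = k_eq·δ = 4.527·24 = 108.65 N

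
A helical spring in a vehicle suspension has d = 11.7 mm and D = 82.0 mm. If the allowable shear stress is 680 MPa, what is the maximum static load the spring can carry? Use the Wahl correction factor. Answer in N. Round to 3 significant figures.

4300 N

C = D/d = 82.0/11.7 = 7.0085
K_W = (4C−1)/(4C−4) + 0.615/C = 27.034/24.034 + 0.0877 = 1.2126
τ_max = K·8FD/(πd³) → F_max = τ_allow·πd³/(8DK)
F_max = 680·π·11.7³/(8·82.0·1.2126) = 3.4215e+06/795.45 = 4301.4 N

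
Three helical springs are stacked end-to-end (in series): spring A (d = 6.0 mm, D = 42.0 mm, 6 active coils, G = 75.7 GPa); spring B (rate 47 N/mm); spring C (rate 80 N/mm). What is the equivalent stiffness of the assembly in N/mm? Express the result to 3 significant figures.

k_A = Gd⁴/(8D³N_a) = (75.7×10³)(6.0⁴)/(8·42.0³·6) = 27.587 N/mm
Series: 1/k_eq = 1/27.587 + 1/47 + 1/80 = 0.070025; k_eq = 14.281 N/mm

14.3 N/mm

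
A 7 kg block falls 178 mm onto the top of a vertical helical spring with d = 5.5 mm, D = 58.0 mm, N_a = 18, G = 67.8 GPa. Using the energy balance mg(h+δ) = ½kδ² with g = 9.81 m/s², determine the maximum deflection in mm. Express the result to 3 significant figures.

k = Gd⁴/(8D³N_a) = (67.8×10³)(5.5⁴)/(8·58.0³·18) = 2.2082 N/mm
W = mg = 7 × 9.81 = 68.67 N
½kδ² − Wδ − Wh = 0 → δ = (W + √(W² + 2kWh))/k
δ = (68.67 + √(4715.6 + 53982.3))/2.2082 = (68.67 + 242.28)/2.2082 = 140.82 mm

141 mm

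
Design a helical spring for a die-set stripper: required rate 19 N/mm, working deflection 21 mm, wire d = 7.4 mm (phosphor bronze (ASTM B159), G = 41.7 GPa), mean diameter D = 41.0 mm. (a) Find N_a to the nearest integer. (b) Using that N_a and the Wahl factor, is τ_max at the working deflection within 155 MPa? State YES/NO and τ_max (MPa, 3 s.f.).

N_a = Gd⁴/(8D³k) = (41.7×10³)(7.4⁴)/(8·41.0³·19) = 11.94 → N_a = 12
Actual rate k = Gd⁴/(8D³·12) = 18.899 N/mm
Working load F = kδ = 18.899·21 = 396.88 N
C = 41.0/7.4 = 5.5405; K_W = (4C−1)/(4C−4)+0.615/C = 1.2762
τ_max = K_W·8FD/(πd³) = 1.2762·102.26 = 130.5 MPa
τ_max ≤ 155 MPa → acceptable

(a) 12 coils; (b) YES, τ_max = 130 MPa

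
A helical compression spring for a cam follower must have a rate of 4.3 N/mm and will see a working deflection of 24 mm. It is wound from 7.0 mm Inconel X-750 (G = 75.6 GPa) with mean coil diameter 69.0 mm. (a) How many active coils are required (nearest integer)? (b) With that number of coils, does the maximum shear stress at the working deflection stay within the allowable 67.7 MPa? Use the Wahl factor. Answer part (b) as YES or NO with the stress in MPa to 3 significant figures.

(a) 16 coils; (b) YES, τ_max = 60.9 MPa

N_a = Gd⁴/(8D³k) = (75.6×10³)(7.0⁴)/(8·69.0³·4.3) = 16.06 → N_a = 16
Actual rate k = Gd⁴/(8D³·16) = 4.3167 N/mm
Working load F = kδ = 4.3167·24 = 103.6 N
C = 69.0/7.0 = 9.8571; K_W = (4C−1)/(4C−4)+0.615/C = 1.1471
τ_max = K_W·8FD/(πd³) = 1.1471·53.072 = 60.877 MPa
τ_max ≤ 67.7 MPa → acceptable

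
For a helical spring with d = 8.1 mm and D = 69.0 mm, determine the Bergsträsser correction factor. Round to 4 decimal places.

1.1609

C = D/d = 69.0/8.1 = 8.5185
K_B = (4C+2)/(4C−3) = 36.074/31.074 = 1.1609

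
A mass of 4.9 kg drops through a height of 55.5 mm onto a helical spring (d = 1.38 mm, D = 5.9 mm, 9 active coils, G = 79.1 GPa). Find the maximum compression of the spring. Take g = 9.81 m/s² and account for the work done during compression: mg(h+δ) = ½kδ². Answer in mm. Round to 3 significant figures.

k = Gd⁴/(8D³N_a) = (79.1×10³)(1.38⁴)/(8·5.9³·9) = 19.4 N/mm
W = mg = 4.9 × 9.81 = 48.069 N
½kδ² − Wδ − Wh = 0 → δ = (W + √(W² + 2kWh))/k
δ = (48.069 + √(2310.6 + 103512))/19.4 = (48.069 + 325.3)/19.4 = 19.246 mm

19.2 mm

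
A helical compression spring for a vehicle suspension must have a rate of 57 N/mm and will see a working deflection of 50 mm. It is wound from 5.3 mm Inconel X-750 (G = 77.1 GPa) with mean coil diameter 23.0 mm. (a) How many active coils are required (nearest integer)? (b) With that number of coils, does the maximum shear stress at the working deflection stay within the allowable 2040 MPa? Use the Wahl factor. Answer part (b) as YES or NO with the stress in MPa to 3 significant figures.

(a) 11 coils; (b) YES, τ_max = 1530 MPa

N_a = Gd⁴/(8D³k) = (77.1×10³)(5.3⁴)/(8·23.0³·57) = 10.97 → N_a = 11
Actual rate k = Gd⁴/(8D³·11) = 56.819 N/mm
Working load F = kδ = 56.819·50 = 2840.9 N
C = 23.0/5.3 = 4.3396; K_W = (4C−1)/(4C−4)+0.615/C = 1.3663
τ_max = K_W·8FD/(πd³) = 1.3663·1117.6 = 1527 MPa
τ_max ≤ 2040 MPa → acceptable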